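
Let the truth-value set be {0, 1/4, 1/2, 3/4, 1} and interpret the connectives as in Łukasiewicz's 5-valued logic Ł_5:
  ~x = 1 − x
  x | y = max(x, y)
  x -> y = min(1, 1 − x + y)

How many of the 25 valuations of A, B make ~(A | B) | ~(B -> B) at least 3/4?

value 1: 1 assignment (counts)
value 3/4: 3 assignments (counts)
value 1/2: 5 assignments
value 1/4: 7 assignments
value 0: 9 assignments
So 4 of the 25 assignments meet the threshold.

4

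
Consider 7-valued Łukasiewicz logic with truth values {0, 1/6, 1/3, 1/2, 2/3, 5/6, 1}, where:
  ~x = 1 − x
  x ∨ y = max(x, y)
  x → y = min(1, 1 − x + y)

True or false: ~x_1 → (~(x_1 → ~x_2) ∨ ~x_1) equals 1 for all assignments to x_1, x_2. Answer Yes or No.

Yes

At x_1 = 1/2, x_2 = 1/6, for instance:
~x_1 = ~1/2 = 1/2
~x_2 = ~1/6 = 5/6
x_1 → ~x_2 = 1/2 → 5/6 = 1
~(x_1 → ~x_2) = ~1 = 0
~(x_1 → ~x_2) ∨ ~x_1 = 0 ∨ 1/2 = 1/2
~x_1 → (~(x_1 → ~x_2) ∨ ~x_1) = 1/2 → 1/2 = 1
and checking the remaining 48 assignments likewise gives ≥ 1 in every case.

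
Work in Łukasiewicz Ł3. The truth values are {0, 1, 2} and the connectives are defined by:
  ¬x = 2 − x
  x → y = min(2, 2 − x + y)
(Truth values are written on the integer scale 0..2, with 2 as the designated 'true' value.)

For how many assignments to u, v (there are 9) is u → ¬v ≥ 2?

u = 0, v = 0 ↦ 2  ≥
u = 0, v = 1 ↦ 2  ≥
u = 0, v = 2 ↦ 2  ≥
u = 1, v = 0 ↦ 2  ≥
u = 1, v = 1 ↦ 2  ≥
u = 1, v = 2 ↦ 1  <
u = 2, v = 0 ↦ 2  ≥
u = 2, v = 1 ↦ 1  <
u = 2, v = 2 ↦ 0  <
So 6 of the 9 assignments meet the threshold.

6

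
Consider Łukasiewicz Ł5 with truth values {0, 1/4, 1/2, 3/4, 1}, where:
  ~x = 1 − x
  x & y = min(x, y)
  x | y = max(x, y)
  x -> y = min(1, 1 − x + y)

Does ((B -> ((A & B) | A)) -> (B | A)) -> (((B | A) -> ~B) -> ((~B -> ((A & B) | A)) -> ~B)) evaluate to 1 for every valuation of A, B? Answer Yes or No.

Counterexample: take A = 1/4, B = 3/4.
A & B = 1/4 & 3/4 = 1/4
(A & B) | A = 1/4 | 1/4 = 1/4
B -> ((A & B) | A) = 3/4 -> 1/4 = 1/2
B | A = 3/4 | 1/4 = 3/4
(B -> ((A & B) | A)) -> (B | A) = 1/2 -> 3/4 = 1
B | A = 3/4 | 1/4 = 3/4
~B = ~3/4 = 1/4
(B | A) -> ~B = 3/4 -> 1/4 = 1/2
~B = ~3/4 = 1/4
A & B = 1/4 & 3/4 = 1/4
(A & B) | A = 1/4 | 1/4 = 1/4
~B -> ((A & B) | A) = 1/4 -> 1/4 = 1
~B = ~3/4 = 1/4
(~B -> ((A & B) | A)) -> ~B = 1 -> 1/4 = 1/4
((B | A) -> ~B) -> ((~B -> ((A & B) | A)) -> ~B) = 1/2 -> 1/4 = 3/4
((B -> ((A & B) | A)) -> (B | A)) -> (((B | A) -> ~B) -> ((~B -> ((A & B) | A)) -> ~B)) = 1 -> 3/4 = 3/4
This gives 3/4 ≠ 1.

No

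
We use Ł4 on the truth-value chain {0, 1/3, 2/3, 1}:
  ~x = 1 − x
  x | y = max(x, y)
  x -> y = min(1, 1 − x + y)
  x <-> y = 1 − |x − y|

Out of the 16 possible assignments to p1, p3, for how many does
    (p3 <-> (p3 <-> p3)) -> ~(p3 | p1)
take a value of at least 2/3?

p1 = 0, p3 = 0 ↦ 1  ≥
p1 = 0, p3 = 1/3 ↦ 1  ≥
p1 = 0, p3 = 2/3 ↦ 2/3  ≥
p1 = 0, p3 = 1 ↦ 0  <
p1 = 1/3, p3 = 0 ↦ 1  ≥
p1 = 1/3, p3 = 1/3 ↦ 1  ≥
p1 = 1/3, p3 = 2/3 ↦ 2/3  ≥
p1 = 1/3, p3 = 1 ↦ 0  <
p1 = 2/3, p3 = 0 ↦ 1  ≥
p1 = 2/3, p3 = 1/3 ↦ 1  ≥
p1 = 2/3, p3 = 2/3 ↦ 2/3  ≥
p1 = 2/3, p3 = 1 ↦ 0  <
p1 = 1, p3 = 0 ↦ 1  ≥
p1 = 1, p3 = 1/3 ↦ 2/3  ≥
p1 = 1, p3 = 2/3 ↦ 1/3  <
p1 = 1, p3 = 1 ↦ 0  <
So 11 of the 16 assignments meet the threshold.

11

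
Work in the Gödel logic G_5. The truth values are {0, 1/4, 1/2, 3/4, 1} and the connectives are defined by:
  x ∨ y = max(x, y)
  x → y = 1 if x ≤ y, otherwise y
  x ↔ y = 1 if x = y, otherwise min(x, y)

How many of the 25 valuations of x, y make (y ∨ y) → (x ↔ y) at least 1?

15

value 1: 15 assignments (counts)
value 3/4: 1 assignment
value 1/2: 2 assignments
value 1/4: 3 assignments
value 0: 4 assignments
So 15 of the 25 assignments meet the threshold.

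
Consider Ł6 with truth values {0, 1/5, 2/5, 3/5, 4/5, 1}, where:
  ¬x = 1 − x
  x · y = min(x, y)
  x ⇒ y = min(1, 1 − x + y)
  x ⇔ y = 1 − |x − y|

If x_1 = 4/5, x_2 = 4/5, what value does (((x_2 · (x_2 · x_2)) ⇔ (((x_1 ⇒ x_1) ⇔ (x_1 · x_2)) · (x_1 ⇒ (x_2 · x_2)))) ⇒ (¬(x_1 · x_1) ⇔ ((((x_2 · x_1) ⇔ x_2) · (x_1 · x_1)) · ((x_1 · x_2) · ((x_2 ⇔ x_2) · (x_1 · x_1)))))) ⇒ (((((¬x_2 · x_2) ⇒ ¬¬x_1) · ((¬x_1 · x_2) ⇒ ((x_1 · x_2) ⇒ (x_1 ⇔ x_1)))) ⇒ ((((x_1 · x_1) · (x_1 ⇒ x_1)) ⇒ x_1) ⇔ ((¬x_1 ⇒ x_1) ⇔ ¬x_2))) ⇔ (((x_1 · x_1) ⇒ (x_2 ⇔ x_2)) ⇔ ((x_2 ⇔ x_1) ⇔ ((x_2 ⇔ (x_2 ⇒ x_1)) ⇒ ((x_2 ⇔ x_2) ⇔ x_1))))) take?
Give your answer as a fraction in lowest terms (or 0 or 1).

4/5

x_2 · x_2 = 4/5 · 4/5 = 4/5
x_2 · (x_2 · x_2) = 4/5 · 4/5 = 4/5
x_1 ⇒ x_1 = 4/5 ⇒ 4/5 = 1
x_1 · x_2 = 4/5 · 4/5 = 4/5
(x_1 ⇒ x_1) ⇔ (x_1 · x_2) = 1 ⇔ 4/5 = 4/5
x_2 · x_2 = 4/5 · 4/5 = 4/5
x_1 ⇒ (x_2 · x_2) = 4/5 ⇒ 4/5 = 1
((x_1 ⇒ x_1) ⇔ (x_1 · x_2)) · (x_1 ⇒ (x_2 · x_2)) = 4/5 · 1 = 4/5
(x_2 · (x_2 · x_2)) ⇔ (((x_1 ⇒ x_1) ⇔ (x_1 · x_2)) · (x_1 ⇒ (x_2 · x_2))) = 4/5 ⇔ 4/5 = 1
x_1 · x_1 = 4/5 · 4/5 = 4/5
¬(x_1 · x_1) = ¬4/5 = 1/5
x_2 · x_1 = 4/5 · 4/5 = 4/5
(x_2 · x_1) ⇔ x_2 = 4/5 ⇔ 4/5 = 1
x_1 · x_1 = 4/5 · 4/5 = 4/5
((x_2 · x_1) ⇔ x_2) · (x_1 · x_1) = 1 · 4/5 = 4/5
x_1 · x_2 = 4/5 · 4/5 = 4/5
x_2 ⇔ x_2 = 4/5 ⇔ 4/5 = 1
x_1 · x_1 = 4/5 · 4/5 = 4/5
(x_2 ⇔ x_2) · (x_1 · x_1) = 1 · 4/5 = 4/5
(x_1 · x_2) · ((x_2 ⇔ x_2) · (x_1 · x_1)) = 4/5 · 4/5 = 4/5
(((x_2 · x_1) ⇔ x_2) · (x_1 · x_1)) · ((x_1 · x_2) · ((x_2 ⇔ x_2) · (x_1 · x_1))) = 4/5 · 4/5 = 4/5
¬(x_1 · x_1) ⇔ ((((x_2 · x_1) ⇔ x_2) · (x_1 · x_1)) · ((x_1 · x_2) · ((x_2 ⇔ x_2) · (x_1 · x_1)))) = 1/5 ⇔ 4/5 = 2/5
((x_2 · (x_2 · x_2)) ⇔ (((x_1 ⇒ x_1) ⇔ (x_1 · x_2)) · (x_1 ⇒ (x_2 · x_2)))) ⇒ (¬(x_1 · x_1) ⇔ ((((x_2 · x_1) ⇔ x_2) · (x_1 · x_1)) · ((x_1 · x_2) · ((x_2 ⇔ x_2) · (x_1 · x_1))))) = 1 ⇒ 2/5 = 2/5
¬x_2 = ¬4/5 = 1/5
¬x_2 · x_2 = 1/5 · 4/5 = 1/5
¬x_1 = ¬4/5 = 1/5
¬¬x_1 = ¬1/5 = 4/5
(¬x_2 · x_2) ⇒ ¬¬x_1 = 1/5 ⇒ 4/5 = 1
¬x_1 = ¬4/5 = 1/5
¬x_1 · x_2 = 1/5 · 4/5 = 1/5
x_1 · x_2 = 4/5 · 4/5 = 4/5
x_1 ⇔ x_1 = 4/5 ⇔ 4/5 = 1
(x_1 · x_2) ⇒ (x_1 ⇔ x_1) = 4/5 ⇒ 1 = 1
(¬x_1 · x_2) ⇒ ((x_1 · x_2) ⇒ (x_1 ⇔ x_1)) = 1/5 ⇒ 1 = 1
((¬x_2 · x_2) ⇒ ¬¬x_1) · ((¬x_1 · x_2) ⇒ ((x_1 · x_2) ⇒ (x_1 ⇔ x_1))) = 1 · 1 = 1
x_1 · x_1 = 4/5 · 4/5 = 4/5
x_1 ⇒ x_1 = 4/5 ⇒ 4/5 = 1
(x_1 · x_1) · (x_1 ⇒ x_1) = 4/5 · 1 = 4/5
((x_1 · x_1) · (x_1 ⇒ x_1)) ⇒ x_1 = 4/5 ⇒ 4/5 = 1
¬x_1 = ¬4/5 = 1/5
¬x_1 ⇒ x_1 = 1/5 ⇒ 4/5 = 1
¬x_2 = ¬4/5 = 1/5
(¬x_1 ⇒ x_1) ⇔ ¬x_2 = 1 ⇔ 1/5 = 1/5
(((x_1 · x_1) · (x_1 ⇒ x_1)) ⇒ x_1) ⇔ ((¬x_1 ⇒ x_1) ⇔ ¬x_2) = 1 ⇔ 1/5 = 1/5
(((¬x_2 · x_2) ⇒ ¬¬x_1) · ((¬x_1 · x_2) ⇒ ((x_1 · x_2) ⇒ (x_1 ⇔ x_1)))) ⇒ ((((x_1 · x_1) · (x_1 ⇒ x_1)) ⇒ x_1) ⇔ ((¬x_1 ⇒ x_1) ⇔ ¬x_2)) = 1 ⇒ 1/5 = 1/5
x_1 · x_1 = 4/5 · 4/5 = 4/5
x_2 ⇔ x_2 = 4/5 ⇔ 4/5 = 1
(x_1 · x_1) ⇒ (x_2 ⇔ x_2) = 4/5 ⇒ 1 = 1
x_2 ⇔ x_1 = 4/5 ⇔ 4/5 = 1
x_2 ⇒ x_1 = 4/5 ⇒ 4/5 = 1
x_2 ⇔ (x_2 ⇒ x_1) = 4/5 ⇔ 1 = 4/5
x_2 ⇔ x_2 = 4/5 ⇔ 4/5 = 1
(x_2 ⇔ x_2) ⇔ x_1 = 1 ⇔ 4/5 = 4/5
(x_2 ⇔ (x_2 ⇒ x_1)) ⇒ ((x_2 ⇔ x_2) ⇔ x_1) = 4/5 ⇒ 4/5 = 1
(x_2 ⇔ x_1) ⇔ ((x_2 ⇔ (x_2 ⇒ x_1)) ⇒ ((x_2 ⇔ x_2) ⇔ x_1)) = 1 ⇔ 1 = 1
((x_1 · x_1) ⇒ (x_2 ⇔ x_2)) ⇔ ((x_2 ⇔ x_1) ⇔ ((x_2 ⇔ (x_2 ⇒ x_1)) ⇒ ((x_2 ⇔ x_2) ⇔ x_1))) = 1 ⇔ 1 = 1
((((¬x_2 · x_2) ⇒ ¬¬x_1) · ((¬x_1 · x_2) ⇒ ((x_1 · x_2) ⇒ (x_1 ⇔ x_1)))) ⇒ ((((x_1 · x_1) · (x_1 ⇒ x_1)) ⇒ x_1) ⇔ ((¬x_1 ⇒ x_1) ⇔ ¬x_2))) ⇔ (((x_1 · x_1) ⇒ (x_2 ⇔ x_2)) ⇔ ((x_2 ⇔ x_1) ⇔ ((x_2 ⇔ (x_2 ⇒ x_1)) ⇒ ((x_2 ⇔ x_2) ⇔ x_1)))) = 1/5 ⇔ 1 = 1/5
(((x_2 · (x_2 · x_2)) ⇔ (((x_1 ⇒ x_1) ⇔ (x_1 · x_2)) · (x_1 ⇒ (x_2 · x_2)))) ⇒ (¬(x_1 · x_1) ⇔ ((((x_2 · x_1) ⇔ x_2) · (x_1 · x_1)) · ((x_1 · x_2) · ((x_2 ⇔ x_2) · (x_1 · x_1)))))) ⇒ (((((¬x_2 · x_2) ⇒ ¬¬x_1) · ((¬x_1 · x_2) ⇒ ((x_1 · x_2) ⇒ (x_1 ⇔ x_1)))) ⇒ ((((x_1 · x_1) · (x_1 ⇒ x_1)) ⇒ x_1) ⇔ ((¬x_1 ⇒ x_1) ⇔ ¬x_2))) ⇔ (((x_1 · x_1) ⇒ (x_2 ⇔ x_2)) ⇔ ((x_2 ⇔ x_1) ⇔ ((x_2 ⇔ (x_2 ⇒ x_1)) ⇒ ((x_2 ⇔ x_2) ⇔ x_1))))) = 2/5 ⇒ 1/5 = 4/5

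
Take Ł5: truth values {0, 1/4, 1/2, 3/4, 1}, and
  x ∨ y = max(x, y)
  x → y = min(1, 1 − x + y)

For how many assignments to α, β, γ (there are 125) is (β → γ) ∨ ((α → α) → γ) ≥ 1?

75

value 1: 75 assignments (counts)
value 3/4: 20 assignments
value 1/2: 15 assignments
value 1/4: 10 assignments
value 0: 5 assignments
So 75 of the 125 assignments meet the threshold.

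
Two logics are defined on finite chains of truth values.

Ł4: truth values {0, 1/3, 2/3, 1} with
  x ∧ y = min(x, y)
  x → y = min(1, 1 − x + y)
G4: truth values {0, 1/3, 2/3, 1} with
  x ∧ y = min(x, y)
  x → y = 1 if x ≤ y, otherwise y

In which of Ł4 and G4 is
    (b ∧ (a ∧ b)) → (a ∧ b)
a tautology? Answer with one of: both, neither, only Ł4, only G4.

both

In Ł4: every assignment gives 1 — tautology.
In G4: every assignment gives 1 — tautology.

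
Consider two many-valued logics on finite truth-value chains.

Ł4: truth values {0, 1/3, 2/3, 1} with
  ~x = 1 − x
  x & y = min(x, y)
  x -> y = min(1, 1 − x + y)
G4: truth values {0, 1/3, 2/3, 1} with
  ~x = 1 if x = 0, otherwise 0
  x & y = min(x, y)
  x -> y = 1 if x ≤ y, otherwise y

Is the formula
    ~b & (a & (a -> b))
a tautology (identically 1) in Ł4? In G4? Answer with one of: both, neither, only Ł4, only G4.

neither

In Ł4: at a = 0, b = 0 the value is 0 — not a tautology.
In G4: at a = 0, b = 0 the value is 0 — not a tautology.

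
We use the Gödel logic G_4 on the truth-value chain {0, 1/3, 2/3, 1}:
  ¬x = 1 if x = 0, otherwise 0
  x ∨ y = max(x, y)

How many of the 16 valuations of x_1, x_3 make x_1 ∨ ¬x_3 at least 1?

7

x_1 = 0, x_3 = 0 ↦ 1  ≥
x_1 = 0, x_3 = 1/3 ↦ 0  <
x_1 = 0, x_3 = 2/3 ↦ 0  <
x_1 = 0, x_3 = 1 ↦ 0  <
x_1 = 1/3, x_3 = 0 ↦ 1  ≥
x_1 = 1/3, x_3 = 1/3 ↦ 1/3  <
x_1 = 1/3, x_3 = 2/3 ↦ 1/3  <
x_1 = 1/3, x_3 = 1 ↦ 1/3  <
x_1 = 2/3, x_3 = 0 ↦ 1  ≥
x_1 = 2/3, x_3 = 1/3 ↦ 2/3  <
x_1 = 2/3, x_3 = 2/3 ↦ 2/3  <
x_1 = 2/3, x_3 = 1 ↦ 2/3  <
x_1 = 1, x_3 = 0 ↦ 1  ≥
x_1 = 1, x_3 = 1/3 ↦ 1  ≥
x_1 = 1, x_3 = 2/3 ↦ 1  ≥
x_1 = 1, x_3 = 1 ↦ 1  ≥
So 7 of the 16 assignments meet the threshold.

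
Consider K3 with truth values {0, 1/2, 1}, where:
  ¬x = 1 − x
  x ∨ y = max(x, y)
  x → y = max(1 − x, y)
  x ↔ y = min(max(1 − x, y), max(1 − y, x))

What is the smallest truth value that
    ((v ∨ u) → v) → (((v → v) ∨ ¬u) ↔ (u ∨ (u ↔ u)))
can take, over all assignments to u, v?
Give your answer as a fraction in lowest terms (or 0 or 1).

Take u = 1/2, v = 0:
v ∨ u = 0 ∨ 1/2 = 1/2
(v ∨ u) → v = 1/2 → 0 = 1/2
v → v = 0 → 0 = 1
¬u = ¬1/2 = 1/2
(v → v) ∨ ¬u = 1 ∨ 1/2 = 1
u ↔ u = 1/2 ↔ 1/2 = 1/2
u ∨ (u ↔ u) = 1/2 ∨ 1/2 = 1/2
((v → v) ∨ ¬u) ↔ (u ∨ (u ↔ u)) = 1 ↔ 1/2 = 1/2
((v ∨ u) → v) → (((v → v) ∨ ¬u) ↔ (u ∨ (u ↔ u))) = 1/2 → 1/2 = 1/2
No assignment yields a value below 1/2, so this is the minimum.

1/2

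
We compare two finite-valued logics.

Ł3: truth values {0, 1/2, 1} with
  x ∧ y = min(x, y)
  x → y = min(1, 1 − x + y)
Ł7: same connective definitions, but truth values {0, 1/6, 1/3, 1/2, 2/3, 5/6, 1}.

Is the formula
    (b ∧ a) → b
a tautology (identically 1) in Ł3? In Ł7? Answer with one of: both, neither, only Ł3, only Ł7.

In Ł3: every assignment gives 1 — tautology.
In Ł7: every assignment gives 1 — tautology.

both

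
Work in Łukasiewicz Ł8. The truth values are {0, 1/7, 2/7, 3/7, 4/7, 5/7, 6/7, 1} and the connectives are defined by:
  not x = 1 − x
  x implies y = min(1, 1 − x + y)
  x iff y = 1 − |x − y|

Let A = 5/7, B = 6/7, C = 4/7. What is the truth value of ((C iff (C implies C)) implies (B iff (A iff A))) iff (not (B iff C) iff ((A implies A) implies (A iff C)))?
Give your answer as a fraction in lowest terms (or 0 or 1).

C implies C = 4/7 implies 4/7 = 1
C iff (C implies C) = 4/7 iff 1 = 4/7
A iff A = 5/7 iff 5/7 = 1
B iff (A iff A) = 6/7 iff 1 = 6/7
(C iff (C implies C)) implies (B iff (A iff A)) = 4/7 implies 6/7 = 1
B iff C = 6/7 iff 4/7 = 5/7
not (B iff C) = not 5/7 = 2/7
A implies A = 5/7 implies 5/7 = 1
A iff C = 5/7 iff 4/7 = 6/7
(A implies A) implies (A iff C) = 1 implies 6/7 = 6/7
not (B iff C) iff ((A implies A) implies (A iff C)) = 2/7 iff 6/7 = 3/7
((C iff (C implies C)) implies (B iff (A iff A))) iff (not (B iff C) iff ((A implies A) implies (A iff C))) = 1 iff 3/7 = 3/7

3/7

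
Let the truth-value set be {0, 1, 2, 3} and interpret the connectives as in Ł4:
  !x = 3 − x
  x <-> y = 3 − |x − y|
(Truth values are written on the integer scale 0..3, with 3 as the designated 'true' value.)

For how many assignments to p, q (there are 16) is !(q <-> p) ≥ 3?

2

p = 0, q = 0 ↦ 0  <
p = 0, q = 1 ↦ 1  <
p = 0, q = 2 ↦ 2  <
p = 0, q = 3 ↦ 3  ≥
p = 1, q = 0 ↦ 1  <
p = 1, q = 1 ↦ 0  <
p = 1, q = 2 ↦ 1  <
p = 1, q = 3 ↦ 2  <
p = 2, q = 0 ↦ 2  <
p = 2, q = 1 ↦ 1  <
p = 2, q = 2 ↦ 0  <
p = 2, q = 3 ↦ 1  <
p = 3, q = 0 ↦ 3  ≥
p = 3, q = 1 ↦ 2  <
p = 3, q = 2 ↦ 1  <
p = 3, q = 3 ↦ 0  <
So 2 of the 16 assignments meet the threshold.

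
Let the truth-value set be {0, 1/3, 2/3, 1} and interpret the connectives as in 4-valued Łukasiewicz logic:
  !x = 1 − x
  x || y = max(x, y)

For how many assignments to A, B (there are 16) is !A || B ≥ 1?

7

A = 0, B = 0 ↦ 1  ≥
A = 0, B = 1/3 ↦ 1  ≥
A = 0, B = 2/3 ↦ 1  ≥
A = 0, B = 1 ↦ 1  ≥
A = 1/3, B = 0 ↦ 2/3  <
A = 1/3, B = 1/3 ↦ 2/3  <
A = 1/3, B = 2/3 ↦ 2/3  <
A = 1/3, B = 1 ↦ 1  ≥
A = 2/3, B = 0 ↦ 1/3  <
A = 2/3, B = 1/3 ↦ 1/3  <
A = 2/3, B = 2/3 ↦ 2/3  <
A = 2/3, B = 1 ↦ 1  ≥
A = 1, B = 0 ↦ 0  <
A = 1, B = 1/3 ↦ 1/3  <
A = 1, B = 2/3 ↦ 2/3  <
A = 1, B = 1 ↦ 1  ≥
So 7 of the 16 assignments meet the threshold.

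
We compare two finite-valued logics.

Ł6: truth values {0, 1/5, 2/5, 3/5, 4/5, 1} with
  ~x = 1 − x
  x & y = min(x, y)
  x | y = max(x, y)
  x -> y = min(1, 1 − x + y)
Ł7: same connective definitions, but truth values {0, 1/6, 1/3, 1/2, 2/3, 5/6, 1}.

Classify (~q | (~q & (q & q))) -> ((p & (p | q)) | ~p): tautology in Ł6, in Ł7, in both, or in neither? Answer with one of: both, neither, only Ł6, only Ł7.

In Ł6: at p = 1/5, q = 0 the value is 4/5 — not a tautology.
In Ł7: at p = 1/6, q = 0 the value is 5/6 — not a tautology.

neither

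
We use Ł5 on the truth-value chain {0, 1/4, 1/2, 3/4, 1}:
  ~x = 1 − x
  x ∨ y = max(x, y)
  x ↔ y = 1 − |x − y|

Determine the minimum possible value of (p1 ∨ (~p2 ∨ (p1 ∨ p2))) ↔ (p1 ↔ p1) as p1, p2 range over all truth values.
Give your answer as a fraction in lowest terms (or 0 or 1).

Take p1 = 0, p2 = 1/2:
~p2 = ~1/2 = 1/2
p1 ∨ p2 = 0 ∨ 1/2 = 1/2
~p2 ∨ (p1 ∨ p2) = 1/2 ∨ 1/2 = 1/2
p1 ∨ (~p2 ∨ (p1 ∨ p2)) = 0 ∨ 1/2 = 1/2
p1 ↔ p1 = 0 ↔ 0 = 1
(p1 ∨ (~p2 ∨ (p1 ∨ p2))) ↔ (p1 ↔ p1) = 1/2 ↔ 1 = 1/2
No assignment yields a value below 1/2, so this is the minimum.

1/2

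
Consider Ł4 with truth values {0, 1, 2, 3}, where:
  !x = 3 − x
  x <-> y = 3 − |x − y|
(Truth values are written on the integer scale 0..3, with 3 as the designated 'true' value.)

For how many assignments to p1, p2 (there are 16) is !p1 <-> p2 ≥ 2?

p1 = 0, p2 = 0 ↦ 0  <
p1 = 0, p2 = 1 ↦ 1  <
p1 = 0, p2 = 2 ↦ 2  ≥
p1 = 0, p2 = 3 ↦ 3  ≥
p1 = 1, p2 = 0 ↦ 1  <
p1 = 1, p2 = 1 ↦ 2  ≥
p1 = 1, p2 = 2 ↦ 3  ≥
p1 = 1, p2 = 3 ↦ 2  ≥
p1 = 2, p2 = 0 ↦ 2  ≥
p1 = 2, p2 = 1 ↦ 3  ≥
p1 = 2, p2 = 2 ↦ 2  ≥
p1 = 2, p2 = 3 ↦ 1  <
p1 = 3, p2 = 0 ↦ 3  ≥
p1 = 3, p2 = 1 ↦ 2  ≥
p1 = 3, p2 = 2 ↦ 1  <
p1 = 3, p2 = 3 ↦ 0  <
So 10 of the 16 assignments meet the threshold.

10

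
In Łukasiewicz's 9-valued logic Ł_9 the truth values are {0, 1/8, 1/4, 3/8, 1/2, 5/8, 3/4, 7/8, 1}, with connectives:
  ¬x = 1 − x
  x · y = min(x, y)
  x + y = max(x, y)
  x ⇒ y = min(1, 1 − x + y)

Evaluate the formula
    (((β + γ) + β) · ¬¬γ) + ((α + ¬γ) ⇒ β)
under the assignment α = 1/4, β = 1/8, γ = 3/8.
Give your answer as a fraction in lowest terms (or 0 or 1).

1/2

β + γ = 1/8 + 3/8 = 3/8
(β + γ) + β = 3/8 + 1/8 = 3/8
¬γ = ¬3/8 = 5/8
¬¬γ = ¬5/8 = 3/8
((β + γ) + β) · ¬¬γ = 3/8 · 3/8 = 3/8
¬γ = ¬3/8 = 5/8
α + ¬γ = 1/4 + 5/8 = 5/8
(α + ¬γ) ⇒ β = 5/8 ⇒ 1/8 = 1/2
(((β + γ) + β) · ¬¬γ) + ((α + ¬γ) ⇒ β) = 3/8 + 1/2 = 1/2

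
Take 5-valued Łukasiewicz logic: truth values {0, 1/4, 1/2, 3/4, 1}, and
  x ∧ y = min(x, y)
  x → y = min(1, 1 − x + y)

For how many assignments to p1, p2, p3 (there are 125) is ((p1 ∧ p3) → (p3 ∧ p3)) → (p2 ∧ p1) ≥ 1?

5

value 1: 5 assignments (counts)
value 3/4: 15 assignments
value 1/2: 25 assignments
value 1/4: 35 assignments
value 0: 45 assignments
So 5 of the 125 assignments meet the threshold.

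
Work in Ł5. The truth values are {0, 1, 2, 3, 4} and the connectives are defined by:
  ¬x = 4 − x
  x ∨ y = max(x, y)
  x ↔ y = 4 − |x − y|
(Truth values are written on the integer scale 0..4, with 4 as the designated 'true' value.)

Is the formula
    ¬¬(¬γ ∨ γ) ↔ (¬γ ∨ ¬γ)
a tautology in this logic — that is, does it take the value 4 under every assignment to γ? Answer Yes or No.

Counterexample: take γ = 3.
¬γ = ¬3 = 1
¬γ ∨ γ = 1 ∨ 3 = 3
¬(¬γ ∨ γ) = ¬3 = 1
¬¬(¬γ ∨ γ) = ¬1 = 3
¬γ = ¬3 = 1
¬γ = ¬3 = 1
¬γ ∨ ¬γ = 1 ∨ 1 = 1
¬¬(¬γ ∨ γ) ↔ (¬γ ∨ ¬γ) = 3 ↔ 1 = 2
This gives 2 ≠ 4.

No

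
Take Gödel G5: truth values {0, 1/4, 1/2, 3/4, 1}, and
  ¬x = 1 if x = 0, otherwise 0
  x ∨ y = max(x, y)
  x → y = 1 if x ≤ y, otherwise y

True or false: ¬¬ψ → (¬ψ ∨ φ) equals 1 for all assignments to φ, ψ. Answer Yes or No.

Counterexample: take φ = 0, ψ = 1/4.
¬ψ = ¬1/4 = 0
¬¬ψ = ¬0 = 1
¬ψ = ¬1/4 = 0
¬ψ ∨ φ = 0 ∨ 0 = 0
¬¬ψ → (¬ψ ∨ φ) = 1 → 0 = 0
This gives 0 ≠ 1.

No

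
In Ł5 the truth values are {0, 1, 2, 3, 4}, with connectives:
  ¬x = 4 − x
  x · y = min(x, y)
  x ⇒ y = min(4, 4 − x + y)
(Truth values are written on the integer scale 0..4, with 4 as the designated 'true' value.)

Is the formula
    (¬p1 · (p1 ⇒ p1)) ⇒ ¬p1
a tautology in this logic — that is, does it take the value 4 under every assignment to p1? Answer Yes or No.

p1 = 0 ↦ 4
p1 = 1 ↦ 4
p1 = 2 ↦ 4
p1 = 3 ↦ 4
p1 = 4 ↦ 4
Every assignment gives a value ≥ 4.

Yes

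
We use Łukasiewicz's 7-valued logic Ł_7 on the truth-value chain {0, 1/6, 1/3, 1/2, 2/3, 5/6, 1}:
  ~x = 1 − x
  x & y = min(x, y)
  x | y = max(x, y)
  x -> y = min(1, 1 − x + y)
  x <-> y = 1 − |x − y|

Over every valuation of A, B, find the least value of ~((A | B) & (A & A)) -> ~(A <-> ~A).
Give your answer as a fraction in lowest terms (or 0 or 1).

1/2

Take A = 1/2, B = 0:
A | B = 1/2 | 0 = 1/2
A & A = 1/2 & 1/2 = 1/2
(A | B) & (A & A) = 1/2 & 1/2 = 1/2
~((A | B) & (A & A)) = ~1/2 = 1/2
~A = ~1/2 = 1/2
A <-> ~A = 1/2 <-> 1/2 = 1
~(A <-> ~A) = ~1 = 0
~((A | B) & (A & A)) -> ~(A <-> ~A) = 1/2 -> 0 = 1/2
No assignment yields a value below 1/2, so this is the minimum.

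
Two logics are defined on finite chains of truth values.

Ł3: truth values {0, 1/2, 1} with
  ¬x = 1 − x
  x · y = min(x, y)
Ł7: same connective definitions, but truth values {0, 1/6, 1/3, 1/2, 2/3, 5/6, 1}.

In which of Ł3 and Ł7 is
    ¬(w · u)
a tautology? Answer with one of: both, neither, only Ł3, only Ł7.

In Ł3: at u = 1/2, w = 1/2 the value is 1/2 — not a tautology.
In Ł7: at u = 1/6, w = 1/6 the value is 5/6 — not a tautology.

neither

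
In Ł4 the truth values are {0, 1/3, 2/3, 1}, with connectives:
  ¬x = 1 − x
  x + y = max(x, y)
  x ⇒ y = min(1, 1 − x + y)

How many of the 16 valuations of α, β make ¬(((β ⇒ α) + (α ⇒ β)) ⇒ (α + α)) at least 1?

4

α = 0, β = 0 ↦ 1  ≥
α = 0, β = 1/3 ↦ 1  ≥
α = 0, β = 2/3 ↦ 1  ≥
α = 0, β = 1 ↦ 1  ≥
α = 1/3, β = 0 ↦ 2/3  <
α = 1/3, β = 1/3 ↦ 2/3  <
α = 1/3, β = 2/3 ↦ 2/3  <
α = 1/3, β = 1 ↦ 2/3  <
α = 2/3, β = 0 ↦ 1/3  <
α = 2/3, β = 1/3 ↦ 1/3  <
α = 2/3, β = 2/3 ↦ 1/3  <
α = 2/3, β = 1 ↦ 1/3  <
α = 1, β = 0 ↦ 0  <
α = 1, β = 1/3 ↦ 0  <
α = 1, β = 2/3 ↦ 0  <
α = 1, β = 1 ↦ 0  <
So 4 of the 16 assignments meet the threshold.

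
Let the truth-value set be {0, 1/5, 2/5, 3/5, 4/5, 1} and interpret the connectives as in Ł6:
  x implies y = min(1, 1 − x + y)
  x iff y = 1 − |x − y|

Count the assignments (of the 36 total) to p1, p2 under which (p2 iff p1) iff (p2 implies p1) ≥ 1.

value 1: 21 assignments (counts)
value 4/5: 5 assignments
value 3/5: 4 assignments
value 2/5: 3 assignments
value 1/5: 2 assignments
value 0: 1 assignment
So 21 of the 36 assignments meet the threshold.

21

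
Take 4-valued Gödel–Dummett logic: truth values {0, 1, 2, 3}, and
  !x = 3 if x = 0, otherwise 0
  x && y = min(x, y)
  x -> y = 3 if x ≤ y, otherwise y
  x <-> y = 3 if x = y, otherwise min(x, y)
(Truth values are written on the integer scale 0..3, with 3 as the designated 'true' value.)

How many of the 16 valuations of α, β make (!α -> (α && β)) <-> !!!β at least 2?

α = 0, β = 0 ↦ 0  <
α = 0, β = 1 ↦ 3  ≥
α = 0, β = 2 ↦ 3  ≥
α = 0, β = 3 ↦ 3  ≥
α = 1, β = 0 ↦ 3  ≥
α = 1, β = 1 ↦ 0  <
α = 1, β = 2 ↦ 0  <
α = 1, β = 3 ↦ 0  <
α = 2, β = 0 ↦ 3  ≥
α = 2, β = 1 ↦ 0  <
α = 2, β = 2 ↦ 0  <
α = 2, β = 3 ↦ 0  <
α = 3, β = 0 ↦ 3  ≥
α = 3, β = 1 ↦ 0  <
α = 3, β = 2 ↦ 0  <
α = 3, β = 3 ↦ 0  <
So 6 of the 16 assignments meet the threshold.

6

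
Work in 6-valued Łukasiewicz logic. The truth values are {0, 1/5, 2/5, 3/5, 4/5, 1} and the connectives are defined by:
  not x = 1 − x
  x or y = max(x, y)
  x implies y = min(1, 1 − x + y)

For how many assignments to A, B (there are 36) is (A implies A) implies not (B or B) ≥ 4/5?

value 1: 6 assignments (counts)
value 4/5: 6 assignments (counts)
value 3/5: 6 assignments
value 2/5: 6 assignments
value 1/5: 6 assignments
value 0: 6 assignments
So 12 of the 36 assignments meet the threshold.

12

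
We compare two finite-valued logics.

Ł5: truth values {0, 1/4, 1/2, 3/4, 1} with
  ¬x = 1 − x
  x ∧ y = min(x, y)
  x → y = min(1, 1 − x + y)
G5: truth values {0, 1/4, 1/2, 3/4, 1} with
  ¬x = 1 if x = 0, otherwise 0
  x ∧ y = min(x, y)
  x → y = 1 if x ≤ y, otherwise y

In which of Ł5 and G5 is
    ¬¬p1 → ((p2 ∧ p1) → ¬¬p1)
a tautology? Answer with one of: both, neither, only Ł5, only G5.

both

In Ł5: every assignment gives 1 — tautology.
In G5: every assignment gives 1 — tautology.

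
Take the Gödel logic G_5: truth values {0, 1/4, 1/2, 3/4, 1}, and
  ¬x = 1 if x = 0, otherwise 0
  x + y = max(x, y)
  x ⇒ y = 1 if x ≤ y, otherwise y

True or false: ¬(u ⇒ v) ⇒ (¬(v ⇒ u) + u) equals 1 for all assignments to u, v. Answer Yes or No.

No

Counterexample: take u = 1/4, v = 0.
u ⇒ v = 1/4 ⇒ 0 = 0
¬(u ⇒ v) = ¬0 = 1
v ⇒ u = 0 ⇒ 1/4 = 1
¬(v ⇒ u) = ¬1 = 0
¬(v ⇒ u) + u = 0 + 1/4 = 1/4
¬(u ⇒ v) ⇒ (¬(v ⇒ u) + u) = 1 ⇒ 1/4 = 1/4
This gives 1/4 ≠ 1.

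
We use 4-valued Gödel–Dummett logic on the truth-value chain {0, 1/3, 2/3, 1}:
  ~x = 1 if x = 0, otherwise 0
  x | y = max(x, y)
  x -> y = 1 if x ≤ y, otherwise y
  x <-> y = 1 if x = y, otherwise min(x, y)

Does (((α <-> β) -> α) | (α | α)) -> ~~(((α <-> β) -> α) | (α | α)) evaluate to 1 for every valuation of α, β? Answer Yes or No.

Yes

α = 0, β = 0 ↦ 1
α = 0, β = 1/3 ↦ 1
α = 0, β = 2/3 ↦ 1
α = 0, β = 1 ↦ 1
α = 1/3, β = 0 ↦ 1
α = 1/3, β = 1/3 ↦ 1
α = 1/3, β = 2/3 ↦ 1
α = 1/3, β = 1 ↦ 1
α = 2/3, β = 0 ↦ 1
α = 2/3, β = 1/3 ↦ 1
α = 2/3, β = 2/3 ↦ 1
α = 2/3, β = 1 ↦ 1
α = 1, β = 0 ↦ 1
α = 1, β = 1/3 ↦ 1
α = 1, β = 2/3 ↦ 1
α = 1, β = 1 ↦ 1
Every assignment gives a value ≥ 1.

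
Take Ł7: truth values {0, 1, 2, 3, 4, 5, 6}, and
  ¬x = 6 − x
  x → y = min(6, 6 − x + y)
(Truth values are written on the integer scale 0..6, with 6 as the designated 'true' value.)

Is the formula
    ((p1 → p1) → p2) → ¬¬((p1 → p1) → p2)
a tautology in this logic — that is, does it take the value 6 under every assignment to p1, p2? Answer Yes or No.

At p1 = 6, p2 = 3, for instance:
p1 → p1 = 6 → 6 = 6
(p1 → p1) → p2 = 6 → 3 = 3
¬((p1 → p1) → p2) = ¬3 = 3
¬¬((p1 → p1) → p2) = ¬3 = 3
((p1 → p1) → p2) → ¬¬((p1 → p1) → p2) = 3 → 3 = 6
and checking the remaining 48 assignments likewise gives ≥ 6 in every case.

Yes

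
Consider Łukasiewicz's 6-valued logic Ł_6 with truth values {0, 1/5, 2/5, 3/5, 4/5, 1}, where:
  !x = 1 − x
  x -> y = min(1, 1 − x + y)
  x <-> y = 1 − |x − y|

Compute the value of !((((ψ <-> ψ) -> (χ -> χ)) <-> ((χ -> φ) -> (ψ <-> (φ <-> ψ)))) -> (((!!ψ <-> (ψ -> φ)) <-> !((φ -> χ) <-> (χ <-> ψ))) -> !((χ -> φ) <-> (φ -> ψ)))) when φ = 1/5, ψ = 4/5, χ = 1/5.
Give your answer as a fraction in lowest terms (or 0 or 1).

ψ <-> ψ = 4/5 <-> 4/5 = 1
χ -> χ = 1/5 -> 1/5 = 1
(ψ <-> ψ) -> (χ -> χ) = 1 -> 1 = 1
χ -> φ = 1/5 -> 1/5 = 1
φ <-> ψ = 1/5 <-> 4/5 = 2/5
ψ <-> (φ <-> ψ) = 4/5 <-> 2/5 = 3/5
(χ -> φ) -> (ψ <-> (φ <-> ψ)) = 1 -> 3/5 = 3/5
((ψ <-> ψ) -> (χ -> χ)) <-> ((χ -> φ) -> (ψ <-> (φ <-> ψ))) = 1 <-> 3/5 = 3/5
!ψ = !4/5 = 1/5
!!ψ = !1/5 = 4/5
ψ -> φ = 4/5 -> 1/5 = 2/5
!!ψ <-> (ψ -> φ) = 4/5 <-> 2/5 = 3/5
φ -> χ = 1/5 -> 1/5 = 1
χ <-> ψ = 1/5 <-> 4/5 = 2/5
(φ -> χ) <-> (χ <-> ψ) = 1 <-> 2/5 = 2/5
!((φ -> χ) <-> (χ <-> ψ)) = !2/5 = 3/5
(!!ψ <-> (ψ -> φ)) <-> !((φ -> χ) <-> (χ <-> ψ)) = 3/5 <-> 3/5 = 1
χ -> φ = 1/5 -> 1/5 = 1
φ -> ψ = 1/5 -> 4/5 = 1
(χ -> φ) <-> (φ -> ψ) = 1 <-> 1 = 1
!((χ -> φ) <-> (φ -> ψ)) = !1 = 0
((!!ψ <-> (ψ -> φ)) <-> !((φ -> χ) <-> (χ <-> ψ))) -> !((χ -> φ) <-> (φ -> ψ)) = 1 -> 0 = 0
(((ψ <-> ψ) -> (χ -> χ)) <-> ((χ -> φ) -> (ψ <-> (φ <-> ψ)))) -> (((!!ψ <-> (ψ -> φ)) <-> !((φ -> χ) <-> (χ <-> ψ))) -> !((χ -> φ) <-> (φ -> ψ))) = 3/5 -> 0 = 2/5
!((((ψ <-> ψ) -> (χ -> χ)) <-> ((χ -> φ) -> (ψ <-> (φ <-> ψ)))) -> (((!!ψ <-> (ψ -> φ)) <-> !((φ -> χ) <-> (χ <-> ψ))) -> !((χ -> φ) <-> (φ -> ψ)))) = !2/5 = 3/5

3/5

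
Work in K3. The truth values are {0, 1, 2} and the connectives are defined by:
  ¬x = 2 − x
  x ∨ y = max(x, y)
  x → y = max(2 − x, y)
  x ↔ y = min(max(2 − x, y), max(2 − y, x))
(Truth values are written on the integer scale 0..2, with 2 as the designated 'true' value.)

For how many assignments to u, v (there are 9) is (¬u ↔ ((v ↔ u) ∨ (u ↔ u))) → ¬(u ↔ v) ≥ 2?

4

u = 0, v = 0 ↦ 0  <
u = 0, v = 1 ↦ 1  <
u = 0, v = 2 ↦ 2  ≥
u = 1, v = 0 ↦ 1  <
u = 1, v = 1 ↦ 1  <
u = 1, v = 2 ↦ 1  <
u = 2, v = 0 ↦ 2  ≥
u = 2, v = 1 ↦ 2  ≥
u = 2, v = 2 ↦ 2  ≥
So 4 of the 9 assignments meet the threshold.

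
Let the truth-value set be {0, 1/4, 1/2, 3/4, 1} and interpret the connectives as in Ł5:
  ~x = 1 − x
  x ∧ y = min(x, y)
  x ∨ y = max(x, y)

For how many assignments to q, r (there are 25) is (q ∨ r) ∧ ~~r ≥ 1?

value 1: 5 assignments (counts)
value 3/4: 5 assignments
value 1/2: 5 assignments
value 1/4: 5 assignments
value 0: 5 assignments
So 5 of the 25 assignments meet the threshold.

5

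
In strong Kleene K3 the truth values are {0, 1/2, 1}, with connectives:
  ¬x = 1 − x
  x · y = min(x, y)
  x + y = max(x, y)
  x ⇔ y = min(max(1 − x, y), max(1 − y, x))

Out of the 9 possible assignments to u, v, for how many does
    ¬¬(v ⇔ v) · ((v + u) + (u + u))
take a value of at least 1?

u = 0, v = 0 ↦ 0  <
u = 0, v = 1/2 ↦ 1/2  <
u = 0, v = 1 ↦ 1  ≥
u = 1/2, v = 0 ↦ 1/2  <
u = 1/2, v = 1/2 ↦ 1/2  <
u = 1/2, v = 1 ↦ 1  ≥
u = 1, v = 0 ↦ 1  ≥
u = 1, v = 1/2 ↦ 1/2  <
u = 1, v = 1 ↦ 1  ≥
So 4 of the 9 assignments meet the threshold.

4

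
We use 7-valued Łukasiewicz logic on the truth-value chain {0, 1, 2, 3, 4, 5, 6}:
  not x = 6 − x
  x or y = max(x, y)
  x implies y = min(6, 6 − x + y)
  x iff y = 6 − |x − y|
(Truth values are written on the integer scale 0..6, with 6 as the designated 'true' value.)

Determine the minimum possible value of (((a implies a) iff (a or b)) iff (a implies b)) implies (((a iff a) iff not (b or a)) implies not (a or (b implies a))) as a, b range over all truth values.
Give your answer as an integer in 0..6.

3

Take a = 3, b = 0:
a implies a = 3 implies 3 = 6
a or b = 3 or 0 = 3
(a implies a) iff (a or b) = 6 iff 3 = 3
a implies b = 3 implies 0 = 3
((a implies a) iff (a or b)) iff (a implies b) = 3 iff 3 = 6
a iff a = 3 iff 3 = 6
b or a = 0 or 3 = 3
not (b or a) = not 3 = 3
(a iff a) iff not (b or a) = 6 iff 3 = 3
b implies a = 0 implies 3 = 6
a or (b implies a) = 3 or 6 = 6
not (a or (b implies a)) = not 6 = 0
((a iff a) iff not (b or a)) implies not (a or (b implies a)) = 3 implies 0 = 3
(((a implies a) iff (a or b)) iff (a implies b)) implies (((a iff a) iff not (b or a)) implies not (a or (b implies a))) = 6 implies 3 = 3
No assignment yields a value below 3, so this is the minimum.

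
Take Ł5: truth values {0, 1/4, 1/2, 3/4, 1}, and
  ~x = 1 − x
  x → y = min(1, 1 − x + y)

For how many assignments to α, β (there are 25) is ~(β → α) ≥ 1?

1

value 1: 1 assignment (counts)
value 3/4: 2 assignments
value 1/2: 3 assignments
value 1/4: 4 assignments
value 0: 15 assignments
So 1 of the 25 assignments meets the threshold.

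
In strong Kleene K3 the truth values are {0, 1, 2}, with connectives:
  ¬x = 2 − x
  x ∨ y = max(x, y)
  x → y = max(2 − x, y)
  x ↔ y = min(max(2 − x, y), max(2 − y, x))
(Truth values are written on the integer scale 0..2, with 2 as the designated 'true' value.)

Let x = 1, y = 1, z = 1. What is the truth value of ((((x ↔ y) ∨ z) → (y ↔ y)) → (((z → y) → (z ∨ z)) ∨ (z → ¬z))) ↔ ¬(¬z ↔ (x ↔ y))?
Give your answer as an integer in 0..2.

x ↔ y = 1 ↔ 1 = 1
(x ↔ y) ∨ z = 1 ∨ 1 = 1
y ↔ y = 1 ↔ 1 = 1
((x ↔ y) ∨ z) → (y ↔ y) = 1 → 1 = 1
z → y = 1 → 1 = 1
z ∨ z = 1 ∨ 1 = 1
(z → y) → (z ∨ z) = 1 → 1 = 1
¬z = ¬1 = 1
z → ¬z = 1 → 1 = 1
((z → y) → (z ∨ z)) ∨ (z → ¬z) = 1 ∨ 1 = 1
(((x ↔ y) ∨ z) → (y ↔ y)) → (((z → y) → (z ∨ z)) ∨ (z → ¬z)) = 1 → 1 = 1
¬z = ¬1 = 1
x ↔ y = 1 ↔ 1 = 1
¬z ↔ (x ↔ y) = 1 ↔ 1 = 1
¬(¬z ↔ (x ↔ y)) = ¬1 = 1
((((x ↔ y) ∨ z) → (y ↔ y)) → (((z → y) → (z ∨ z)) ∨ (z → ¬z))) ↔ ¬(¬z ↔ (x ↔ y)) = 1 ↔ 1 = 1

1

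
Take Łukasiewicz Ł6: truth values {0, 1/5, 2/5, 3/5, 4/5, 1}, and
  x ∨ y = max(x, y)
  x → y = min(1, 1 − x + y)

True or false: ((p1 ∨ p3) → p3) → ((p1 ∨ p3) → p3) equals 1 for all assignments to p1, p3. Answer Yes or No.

Yes

At p1 = 4/5, p3 = 0, for instance:
p1 ∨ p3 = 4/5 ∨ 0 = 4/5
(p1 ∨ p3) → p3 = 4/5 → 0 = 1/5
((p1 ∨ p3) → p3) → ((p1 ∨ p3) → p3) = 1/5 → 1/5 = 1
and checking the remaining 35 assignments likewise gives ≥ 1 in every case.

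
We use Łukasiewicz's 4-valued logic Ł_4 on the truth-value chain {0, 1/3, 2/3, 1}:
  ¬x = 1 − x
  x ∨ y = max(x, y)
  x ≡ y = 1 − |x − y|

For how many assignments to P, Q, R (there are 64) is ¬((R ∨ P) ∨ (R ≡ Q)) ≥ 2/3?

6

value 1: 1 assignment (counts)
value 2/3: 5 assignments (counts)
value 1/3: 21 assignments
value 0: 37 assignments
So 6 of the 64 assignments meet the threshold.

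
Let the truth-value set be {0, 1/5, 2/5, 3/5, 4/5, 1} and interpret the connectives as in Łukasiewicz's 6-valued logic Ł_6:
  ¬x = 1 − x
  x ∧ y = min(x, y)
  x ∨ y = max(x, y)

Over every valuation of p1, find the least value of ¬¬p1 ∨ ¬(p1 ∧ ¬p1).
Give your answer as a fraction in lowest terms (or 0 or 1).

Take p1 = 2/5:
¬p1 = ¬2/5 = 3/5
¬¬p1 = ¬3/5 = 2/5
¬p1 = ¬2/5 = 3/5
p1 ∧ ¬p1 = 2/5 ∧ 3/5 = 2/5
¬(p1 ∧ ¬p1) = ¬2/5 = 3/5
¬¬p1 ∨ ¬(p1 ∧ ¬p1) = 2/5 ∨ 3/5 = 3/5
No assignment yields a value below 3/5, so this is the minimum.

3/5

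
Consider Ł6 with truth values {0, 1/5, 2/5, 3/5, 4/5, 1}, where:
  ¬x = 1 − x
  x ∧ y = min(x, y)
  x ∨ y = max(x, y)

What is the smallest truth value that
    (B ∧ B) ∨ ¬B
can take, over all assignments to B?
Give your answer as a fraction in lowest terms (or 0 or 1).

Take B = 2/5:
B ∧ B = 2/5 ∧ 2/5 = 2/5
¬B = ¬2/5 = 3/5
(B ∧ B) ∨ ¬B = 2/5 ∨ 3/5 = 3/5
No assignment yields a value below 3/5, so this is the minimum.

3/5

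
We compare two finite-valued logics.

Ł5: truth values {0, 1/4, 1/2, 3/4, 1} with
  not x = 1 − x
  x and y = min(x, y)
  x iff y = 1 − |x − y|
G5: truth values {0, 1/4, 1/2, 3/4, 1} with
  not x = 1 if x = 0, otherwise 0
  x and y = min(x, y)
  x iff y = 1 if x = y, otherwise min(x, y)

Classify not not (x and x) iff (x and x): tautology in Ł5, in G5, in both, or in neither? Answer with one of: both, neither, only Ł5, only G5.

In Ł5: every assignment gives 1 — tautology.
In G5: at x = 1/4 the value is 1/4 — not a tautology.

only Ł5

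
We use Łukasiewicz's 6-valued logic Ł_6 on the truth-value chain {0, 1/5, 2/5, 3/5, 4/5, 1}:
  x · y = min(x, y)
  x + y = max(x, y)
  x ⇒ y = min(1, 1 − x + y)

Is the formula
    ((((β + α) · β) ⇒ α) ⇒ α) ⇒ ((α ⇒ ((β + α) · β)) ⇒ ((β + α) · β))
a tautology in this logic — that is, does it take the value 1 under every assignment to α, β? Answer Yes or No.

Yes

At α = 3/5, β = 1, for instance:
β + α = 1 + 3/5 = 1
(β + α) · β = 1 · 1 = 1
((β + α) · β) ⇒ α = 1 ⇒ 3/5 = 3/5
(((β + α) · β) ⇒ α) ⇒ α = 3/5 ⇒ 3/5 = 1
α ⇒ ((β + α) · β) = 3/5 ⇒ 1 = 1
(α ⇒ ((β + α) · β)) ⇒ ((β + α) · β) = 1 ⇒ 1 = 1
((((β + α) · β) ⇒ α) ⇒ α) ⇒ ((α ⇒ ((β + α) · β)) ⇒ ((β + α) · β)) = 1 ⇒ 1 = 1
and checking the remaining 35 assignments likewise gives ≥ 1 in every case.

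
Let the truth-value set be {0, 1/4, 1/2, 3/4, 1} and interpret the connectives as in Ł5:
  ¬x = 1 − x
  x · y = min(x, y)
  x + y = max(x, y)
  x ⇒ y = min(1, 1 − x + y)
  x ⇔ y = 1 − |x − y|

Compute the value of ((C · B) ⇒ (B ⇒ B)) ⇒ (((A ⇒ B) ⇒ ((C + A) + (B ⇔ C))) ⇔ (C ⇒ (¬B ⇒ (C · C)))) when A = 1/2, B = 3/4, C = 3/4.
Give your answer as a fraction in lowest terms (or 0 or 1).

1

C · B = 3/4 · 3/4 = 3/4
B ⇒ B = 3/4 ⇒ 3/4 = 1
(C · B) ⇒ (B ⇒ B) = 3/4 ⇒ 1 = 1
A ⇒ B = 1/2 ⇒ 3/4 = 1
C + A = 3/4 + 1/2 = 3/4
B ⇔ C = 3/4 ⇔ 3/4 = 1
(C + A) + (B ⇔ C) = 3/4 + 1 = 1
(A ⇒ B) ⇒ ((C + A) + (B ⇔ C)) = 1 ⇒ 1 = 1
¬B = ¬3/4 = 1/4
C · C = 3/4 · 3/4 = 3/4
¬B ⇒ (C · C) = 1/4 ⇒ 3/4 = 1
C ⇒ (¬B ⇒ (C · C)) = 3/4 ⇒ 1 = 1
((A ⇒ B) ⇒ ((C + A) + (B ⇔ C))) ⇔ (C ⇒ (¬B ⇒ (C · C))) = 1 ⇔ 1 = 1
((C · B) ⇒ (B ⇒ B)) ⇒ (((A ⇒ B) ⇒ ((C + A) + (B ⇔ C))) ⇔ (C ⇒ (¬B ⇒ (C · C)))) = 1 ⇒ 1 = 1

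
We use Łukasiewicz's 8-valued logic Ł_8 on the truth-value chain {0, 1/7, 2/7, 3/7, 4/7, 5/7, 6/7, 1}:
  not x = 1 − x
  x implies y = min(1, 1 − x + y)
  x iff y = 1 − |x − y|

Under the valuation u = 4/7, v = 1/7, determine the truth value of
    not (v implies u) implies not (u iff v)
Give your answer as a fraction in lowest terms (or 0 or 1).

1

v implies u = 1/7 implies 4/7 = 1
not (v implies u) = not 1 = 0
u iff v = 4/7 iff 1/7 = 4/7
not (u iff v) = not 4/7 = 3/7
not (v implies u) implies not (u iff v) = 0 implies 3/7 = 1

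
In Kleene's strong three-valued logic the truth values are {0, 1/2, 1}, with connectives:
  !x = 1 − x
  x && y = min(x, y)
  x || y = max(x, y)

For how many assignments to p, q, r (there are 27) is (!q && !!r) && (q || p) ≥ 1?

value 1: 1 assignment (counts)
value 1/2: 9 assignments
value 0: 17 assignments
So 1 of the 27 assignments meets the threshold.

1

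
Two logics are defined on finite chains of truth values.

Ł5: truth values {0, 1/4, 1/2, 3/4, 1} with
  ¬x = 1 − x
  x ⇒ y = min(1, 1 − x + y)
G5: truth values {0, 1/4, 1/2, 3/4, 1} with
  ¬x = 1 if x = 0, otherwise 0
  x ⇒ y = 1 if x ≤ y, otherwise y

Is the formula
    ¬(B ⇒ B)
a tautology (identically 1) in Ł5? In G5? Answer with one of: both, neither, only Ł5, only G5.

neither

In Ł5: at B = 0 the value is 0 — not a tautology.
In G5: at B = 0 the value is 0 — not a tautology.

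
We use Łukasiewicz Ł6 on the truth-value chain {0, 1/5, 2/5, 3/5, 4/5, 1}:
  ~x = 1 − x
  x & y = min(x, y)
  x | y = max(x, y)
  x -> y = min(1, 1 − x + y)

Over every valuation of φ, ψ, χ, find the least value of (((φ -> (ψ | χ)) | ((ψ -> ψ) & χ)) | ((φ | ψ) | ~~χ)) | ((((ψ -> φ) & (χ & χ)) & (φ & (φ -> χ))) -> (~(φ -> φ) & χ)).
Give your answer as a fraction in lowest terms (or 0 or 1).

4/5

Take φ = 2/5, ψ = 0, χ = 1/5:
ψ | χ = 0 | 1/5 = 1/5
φ -> (ψ | χ) = 2/5 -> 1/5 = 4/5
ψ -> ψ = 0 -> 0 = 1
(ψ -> ψ) & χ = 1 & 1/5 = 1/5
(φ -> (ψ | χ)) | ((ψ -> ψ) & χ) = 4/5 | 1/5 = 4/5
φ | ψ = 2/5 | 0 = 2/5
~χ = ~1/5 = 4/5
~~χ = ~4/5 = 1/5
(φ | ψ) | ~~χ = 2/5 | 1/5 = 2/5
((φ -> (ψ | χ)) | ((ψ -> ψ) & χ)) | ((φ | ψ) | ~~χ) = 4/5 | 2/5 = 4/5
ψ -> φ = 0 -> 2/5 = 1
χ & χ = 1/5 & 1/5 = 1/5
(ψ -> φ) & (χ & χ) = 1 & 1/5 = 1/5
φ -> χ = 2/5 -> 1/5 = 4/5
φ & (φ -> χ) = 2/5 & 4/5 = 2/5
((ψ -> φ) & (χ & χ)) & (φ & (φ -> χ)) = 1/5 & 2/5 = 1/5
φ -> φ = 2/5 -> 2/5 = 1
~(φ -> φ) = ~1 = 0
~(φ -> φ) & χ = 0 & 1/5 = 0
(((ψ -> φ) & (χ & χ)) & (φ & (φ -> χ))) -> (~(φ -> φ) & χ) = 1/5 -> 0 = 4/5
(((φ -> (ψ | χ)) | ((ψ -> ψ) & χ)) | ((φ | ψ) | ~~χ)) | ((((ψ -> φ) & (χ & χ)) & (φ & (φ -> χ))) -> (~(φ -> φ) & χ)) = 4/5 | 4/5 = 4/5
No assignment yields a value below 4/5, so this is the minimum.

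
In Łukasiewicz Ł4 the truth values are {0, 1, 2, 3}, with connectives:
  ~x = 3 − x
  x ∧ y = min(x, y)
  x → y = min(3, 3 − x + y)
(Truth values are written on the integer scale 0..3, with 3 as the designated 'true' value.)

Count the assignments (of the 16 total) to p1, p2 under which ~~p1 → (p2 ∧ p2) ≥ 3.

p1 = 0, p2 = 0 ↦ 3  ≥
p1 = 0, p2 = 1 ↦ 3  ≥
p1 = 0, p2 = 2 ↦ 3  ≥
p1 = 0, p2 = 3 ↦ 3  ≥
p1 = 1, p2 = 0 ↦ 2  <
p1 = 1, p2 = 1 ↦ 3  ≥
p1 = 1, p2 = 2 ↦ 3  ≥
p1 = 1, p2 = 3 ↦ 3  ≥
p1 = 2, p2 = 0 ↦ 1  <
p1 = 2, p2 = 1 ↦ 2  <
p1 = 2, p2 = 2 ↦ 3  ≥
p1 = 2, p2 = 3 ↦ 3  ≥
p1 = 3, p2 = 0 ↦ 0  <
p1 = 3, p2 = 1 ↦ 1  <
p1 = 3, p2 = 2 ↦ 2  <
p1 = 3, p2 = 3 ↦ 3  ≥
So 10 of the 16 assignments meet the threshold.

10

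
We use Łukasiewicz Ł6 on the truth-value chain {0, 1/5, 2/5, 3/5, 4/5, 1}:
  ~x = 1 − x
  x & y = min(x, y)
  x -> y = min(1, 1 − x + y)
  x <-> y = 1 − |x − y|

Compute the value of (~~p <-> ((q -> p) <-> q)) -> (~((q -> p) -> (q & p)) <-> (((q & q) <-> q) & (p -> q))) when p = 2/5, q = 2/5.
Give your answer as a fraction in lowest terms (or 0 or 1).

3/5

~p = ~2/5 = 3/5
~~p = ~3/5 = 2/5
q -> p = 2/5 -> 2/5 = 1
(q -> p) <-> q = 1 <-> 2/5 = 2/5
~~p <-> ((q -> p) <-> q) = 2/5 <-> 2/5 = 1
q -> p = 2/5 -> 2/5 = 1
q & p = 2/5 & 2/5 = 2/5
(q -> p) -> (q & p) = 1 -> 2/5 = 2/5
~((q -> p) -> (q & p)) = ~2/5 = 3/5
q & q = 2/5 & 2/5 = 2/5
(q & q) <-> q = 2/5 <-> 2/5 = 1
p -> q = 2/5 -> 2/5 = 1
((q & q) <-> q) & (p -> q) = 1 & 1 = 1
~((q -> p) -> (q & p)) <-> (((q & q) <-> q) & (p -> q)) = 3/5 <-> 1 = 3/5
(~~p <-> ((q -> p) <-> q)) -> (~((q -> p) -> (q & p)) <-> (((q & q) <-> q) & (p -> q))) = 1 -> 3/5 = 3/5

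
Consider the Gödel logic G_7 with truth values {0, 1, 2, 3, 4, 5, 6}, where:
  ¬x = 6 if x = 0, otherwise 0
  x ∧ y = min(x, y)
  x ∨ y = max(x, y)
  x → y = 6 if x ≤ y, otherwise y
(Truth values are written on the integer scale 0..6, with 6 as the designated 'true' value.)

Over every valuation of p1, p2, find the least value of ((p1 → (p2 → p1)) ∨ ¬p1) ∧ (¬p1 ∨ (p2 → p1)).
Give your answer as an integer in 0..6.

Take p1 = 1, p2 = 2:
p2 → p1 = 2 → 1 = 1
p1 → (p2 → p1) = 1 → 1 = 6
¬p1 = ¬1 = 0
(p1 → (p2 → p1)) ∨ ¬p1 = 6 ∨ 0 = 6
¬p1 = ¬1 = 0
p2 → p1 = 2 → 1 = 1
¬p1 ∨ (p2 → p1) = 0 ∨ 1 = 1
((p1 → (p2 → p1)) ∨ ¬p1) ∧ (¬p1 ∨ (p2 → p1)) = 6 ∧ 1 = 1
No assignment yields a value below 1, so this is the minimum.

1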